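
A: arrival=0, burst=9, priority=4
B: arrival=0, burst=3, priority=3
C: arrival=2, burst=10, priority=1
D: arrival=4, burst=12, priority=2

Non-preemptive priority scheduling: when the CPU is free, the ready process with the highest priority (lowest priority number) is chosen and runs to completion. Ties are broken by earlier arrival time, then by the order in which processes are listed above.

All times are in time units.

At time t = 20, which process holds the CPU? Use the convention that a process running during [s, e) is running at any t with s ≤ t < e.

D

Timeline: | B 0-3 | C 3-13 | D 13-25 | A 25-34 |
Completion: A=34  B=3  C=13  D=25
Turnaround (C−A): A=34  B=3  C=11  D=21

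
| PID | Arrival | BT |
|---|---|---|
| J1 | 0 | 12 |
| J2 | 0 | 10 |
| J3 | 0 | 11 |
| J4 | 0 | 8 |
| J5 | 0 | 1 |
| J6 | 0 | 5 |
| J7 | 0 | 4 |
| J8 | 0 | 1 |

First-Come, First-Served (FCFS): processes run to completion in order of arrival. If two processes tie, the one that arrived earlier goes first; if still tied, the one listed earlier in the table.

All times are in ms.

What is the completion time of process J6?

47

Gantt: | J1 0-12 | J2 12-22 | J3 22-33 | J4 33-41 | J5 41-42 | J6 42-47 | J7 47-51 | J8 51-52 |
Completion: J1=12  J2=22  J3=33  J4=41  J5=42  J6=47  J7=51  J8=52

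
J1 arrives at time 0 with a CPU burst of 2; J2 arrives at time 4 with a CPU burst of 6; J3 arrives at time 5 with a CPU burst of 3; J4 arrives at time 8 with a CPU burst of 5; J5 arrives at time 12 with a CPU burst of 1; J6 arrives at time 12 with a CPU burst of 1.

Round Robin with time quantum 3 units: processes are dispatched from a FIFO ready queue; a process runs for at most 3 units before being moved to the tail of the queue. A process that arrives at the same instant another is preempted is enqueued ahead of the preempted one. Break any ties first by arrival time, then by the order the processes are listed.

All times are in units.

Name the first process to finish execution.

Timeline: | J1 0-2 | idle 2-4 | J2 4-7 | J3 7-10 | J2 10-13 | J4 13-16 | J5 16-17 | J6 17-18 | J4 18-20 |
Completion: J1=2  J2=13  J3=10  J4=20  J5=17  J6=18
Turnaround (C−A): J1=2  J2=9  J3=5  J4=12  J5=5  J6=6
Finish order: J1 → J3 → J2 → J5 → J6 → J4

J1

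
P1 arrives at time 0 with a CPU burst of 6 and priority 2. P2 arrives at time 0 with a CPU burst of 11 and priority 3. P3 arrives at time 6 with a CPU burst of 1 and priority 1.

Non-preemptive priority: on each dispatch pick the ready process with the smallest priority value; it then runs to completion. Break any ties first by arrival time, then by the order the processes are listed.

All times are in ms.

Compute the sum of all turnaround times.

25

Schedule: | P1 0-6 | P3 6-7 | P2 7-18 |
Completion: P1=6  P2=18  P3=7
Turnaround (C−A): P1=6  P2=18  P3=1
Turnaround = completion − arrival: P1=6, P2=18, P3=1
Total turnaround = 6 + 18 + 1 = 25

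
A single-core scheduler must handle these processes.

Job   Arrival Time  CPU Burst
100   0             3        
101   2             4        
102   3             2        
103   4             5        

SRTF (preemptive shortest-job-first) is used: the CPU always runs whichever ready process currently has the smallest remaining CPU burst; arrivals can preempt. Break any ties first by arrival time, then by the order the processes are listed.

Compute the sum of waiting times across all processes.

Gantt: | 100 0-3 | 102 3-5 | 101 5-9 | 103 9-14 |
Completion: 100=3  101=9  102=5  103=14
Turnaround (C−A): 100=3  101=7  102=2  103=10
Waiting = turnaround − burst: 100=0, 101=3, 102=0, 103=5
Total waiting = 0 + 3 + 0 + 5 = 8

8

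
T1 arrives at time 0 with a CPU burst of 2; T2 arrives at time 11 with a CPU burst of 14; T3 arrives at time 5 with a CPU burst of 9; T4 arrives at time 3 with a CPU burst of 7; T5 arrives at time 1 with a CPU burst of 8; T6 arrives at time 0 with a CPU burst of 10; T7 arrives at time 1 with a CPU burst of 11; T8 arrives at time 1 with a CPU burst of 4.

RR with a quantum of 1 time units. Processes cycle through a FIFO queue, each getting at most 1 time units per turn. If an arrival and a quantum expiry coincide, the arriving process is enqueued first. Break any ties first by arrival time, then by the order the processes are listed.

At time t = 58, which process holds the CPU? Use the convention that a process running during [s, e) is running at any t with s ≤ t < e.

T7

Timeline: | T1 0-1 | T6 1-2 | T5 2-3 | T7 3-4 | T8 4-5 | T1 5-6 | T6 6-7 | T4 7-8 | T5 8-9 | T7 9-10 | T3 10-11 | T8 11-12 | T6 12-13 | T4 13-14 | T5 14-15 | T7 15-16 | T2 16-17 | T3 17-18 | T8 18-19 | T6 19-20 | T4 20-21 | T5 21-22 | T7 22-23 | T2 23-24 | T3 24-25 | T8 25-26 | T6 26-27 | T4 27-28 | T5 28-29 | T7 29-30 | T2 30-31 | T3 31-32 | T6 32-33 | T4 33-34 | T5 34-35 | T7 35-36 | T2 36-37 | T3 37-38 | T6 38-39 | T4 39-40 | T5 40-41 | T7 41-42 | T2 42-43 | T3 43-44 | T6 44-45 | T4 45-46 | T5 46-47 | T7 47-48 | T2 48-49 | T3 49-50 | T6 50-51 | T7 51-52 | T2 52-53 | T3 53-54 | T6 54-55 | T7 55-56 | T2 56-57 | T3 57-58 | T7 58-59 | T2 59-65 |
Completion: T1=6  T2=65  T3=58  T4=46  T5=47  T6=55  T7=59  T8=26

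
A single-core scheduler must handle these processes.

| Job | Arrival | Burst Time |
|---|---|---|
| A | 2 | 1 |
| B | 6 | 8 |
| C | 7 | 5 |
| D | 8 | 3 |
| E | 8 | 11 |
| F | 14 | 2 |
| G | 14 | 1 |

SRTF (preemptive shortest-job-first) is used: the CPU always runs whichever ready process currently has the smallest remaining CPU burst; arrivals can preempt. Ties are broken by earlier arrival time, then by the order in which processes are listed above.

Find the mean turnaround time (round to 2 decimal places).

Schedule: | idle 0-2 | A 2-3 | idle 3-6 | B 6-7 | C 7-8 | D 8-11 | C 11-15 | G 15-16 | F 16-18 | B 18-25 | E 25-36 |
Completion: A=3  B=25  C=15  D=11  E=36  F=18  G=16
Turnaround (C−A): A=1  B=19  C=8  D=3  E=28  F=4  G=2
Turnaround times: A=1, B=19, C=8, D=3, E=28, F=4, G=2
Average turnaround = (1+19+8+3+28+4+2) / 7 = 65/7 = 9.29

9.29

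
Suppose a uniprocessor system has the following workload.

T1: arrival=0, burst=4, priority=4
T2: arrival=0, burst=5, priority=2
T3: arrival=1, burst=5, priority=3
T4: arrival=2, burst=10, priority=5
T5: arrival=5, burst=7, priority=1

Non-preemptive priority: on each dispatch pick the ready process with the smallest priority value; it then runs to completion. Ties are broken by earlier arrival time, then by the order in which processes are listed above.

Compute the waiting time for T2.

0

Gantt: | T2 0-5 | T5 5-12 | T3 12-17 | T1 17-21 | T4 21-31 |
Completion: T1=21  T2=5  T3=17  T4=31  T5=12
Turnaround (C−A): T1=21  T2=5  T3=16  T4=29  T5=7
Waiting(T2) = turnaround − burst = 5 − 5 = 0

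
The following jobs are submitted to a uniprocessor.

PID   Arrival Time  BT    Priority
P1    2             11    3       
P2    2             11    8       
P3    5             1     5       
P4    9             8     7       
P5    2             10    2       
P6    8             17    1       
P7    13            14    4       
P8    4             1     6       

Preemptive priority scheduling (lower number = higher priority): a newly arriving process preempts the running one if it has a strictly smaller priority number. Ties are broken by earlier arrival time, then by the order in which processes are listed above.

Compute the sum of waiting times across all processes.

Schedule: | idle 0-2 | P5 2-8 | P6 8-25 | P5 25-29 | P1 29-40 | P7 40-54 | P3 54-55 | P8 55-56 | P4 56-64 | P2 64-75 |
Completion: P1=40  P2=75  P3=55  P4=64  P5=29  P6=25  P7=54  P8=56
Turnaround (C−A): P1=38  P2=73  P3=50  P4=55  P5=27  P6=17  P7=41  P8=52
Waiting = turnaround − burst: P1=27, P2=62, P3=49, P4=47, P5=17, P6=0, P7=27, P8=51
Total waiting = 27 + 62 + 49 + 47 + 17 + 0 + 27 + 51 = 280

280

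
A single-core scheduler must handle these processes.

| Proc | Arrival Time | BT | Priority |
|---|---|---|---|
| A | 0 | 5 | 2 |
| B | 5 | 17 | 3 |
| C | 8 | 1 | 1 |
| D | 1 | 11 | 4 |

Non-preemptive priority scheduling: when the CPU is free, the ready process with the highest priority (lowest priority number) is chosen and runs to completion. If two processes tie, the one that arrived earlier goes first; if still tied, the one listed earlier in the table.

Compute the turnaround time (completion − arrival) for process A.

Schedule: | A 0-5 | B 5-22 | C 22-23 | D 23-34 |
Completion: A=5  B=22  C=23  D=34
Turnaround (C−A): A=5  B=17  C=15  D=33
Turnaround(A) = completion − arrival = 5 − 0 = 5

5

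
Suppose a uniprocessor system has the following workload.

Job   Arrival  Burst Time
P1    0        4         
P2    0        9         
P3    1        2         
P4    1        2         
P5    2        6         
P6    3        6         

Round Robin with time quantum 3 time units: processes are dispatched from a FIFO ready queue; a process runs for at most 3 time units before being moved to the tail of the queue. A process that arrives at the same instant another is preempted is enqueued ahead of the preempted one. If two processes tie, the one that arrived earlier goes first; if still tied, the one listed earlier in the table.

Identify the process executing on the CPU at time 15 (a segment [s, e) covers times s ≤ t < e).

Schedule: | P1 0-3 | P2 3-6 | P3 6-8 | P4 8-10 | P5 10-13 | P6 13-16 | P1 16-17 | P2 17-20 | P5 20-23 | P6 23-26 | P2 26-29 |
Completion: P1=17  P2=29  P3=8  P4=10  P5=23  P6=26
Turnaround (C−A): P1=17  P2=29  P3=7  P4=9  P5=21  P6=23

P6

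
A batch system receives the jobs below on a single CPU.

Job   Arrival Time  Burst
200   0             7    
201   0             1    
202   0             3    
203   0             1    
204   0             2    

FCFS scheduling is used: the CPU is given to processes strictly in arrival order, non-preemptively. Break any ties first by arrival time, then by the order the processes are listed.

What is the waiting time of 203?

Gantt: | 200 0-7 | 201 7-8 | 202 8-11 | 203 11-12 | 204 12-14 |
Completion: 200=7  201=8  202=11  203=12  204=14
Turnaround (C−A): 200=7  201=8  202=11  203=12  204=14
Waiting(203) = turnaround − burst = 12 − 1 = 11

11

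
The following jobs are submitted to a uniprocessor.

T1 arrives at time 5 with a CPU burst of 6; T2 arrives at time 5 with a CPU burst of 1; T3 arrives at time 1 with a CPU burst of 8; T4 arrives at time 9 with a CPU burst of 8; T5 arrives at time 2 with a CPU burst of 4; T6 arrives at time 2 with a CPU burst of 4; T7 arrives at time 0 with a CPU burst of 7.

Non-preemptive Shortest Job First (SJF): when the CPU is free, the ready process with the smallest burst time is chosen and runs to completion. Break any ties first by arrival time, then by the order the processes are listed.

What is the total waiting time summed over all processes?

Timeline: | T7 0-7 | T2 7-8 | T5 8-12 | T6 12-16 | T1 16-22 | T3 22-30 | T4 30-38 |
Completion: T1=22  T2=8  T3=30  T4=38  T5=12  T6=16  T7=7
Waiting = turnaround − burst: T1=11, T2=2, T3=21, T4=21, T5=6, T6=10, T7=0
Total waiting = 11 + 2 + 21 + 21 + 6 + 10 + 0 = 71

71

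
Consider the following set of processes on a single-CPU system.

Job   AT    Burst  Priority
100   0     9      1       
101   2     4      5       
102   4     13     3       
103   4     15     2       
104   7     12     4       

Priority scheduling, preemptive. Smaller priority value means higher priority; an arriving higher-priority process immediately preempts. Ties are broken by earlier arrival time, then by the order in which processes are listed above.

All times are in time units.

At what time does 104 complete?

49

Timeline: | 100 0-9 | 103 9-24 | 102 24-37 | 104 37-49 | 101 49-53 |
Completion: 100=9  101=53  102=37  103=24  104=49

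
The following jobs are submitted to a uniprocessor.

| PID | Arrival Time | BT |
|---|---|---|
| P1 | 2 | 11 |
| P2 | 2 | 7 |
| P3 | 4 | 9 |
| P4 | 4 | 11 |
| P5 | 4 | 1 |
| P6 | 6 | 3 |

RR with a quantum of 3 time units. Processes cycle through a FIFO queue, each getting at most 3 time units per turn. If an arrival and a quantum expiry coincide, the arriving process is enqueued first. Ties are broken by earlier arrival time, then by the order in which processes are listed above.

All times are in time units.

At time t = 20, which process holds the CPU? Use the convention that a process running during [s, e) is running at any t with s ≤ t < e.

Gantt: | idle 0-2 | P1 2-5 | P2 5-8 | P3 8-11 | P4 11-14 | P5 14-15 | P1 15-18 | P6 18-21 | P2 21-24 | P3 24-27 | P4 27-30 | P1 30-33 | P2 33-34 | P3 34-37 | P4 37-40 | P1 40-42 | P4 42-44 |
Completion: P1=42  P2=34  P3=37  P4=44  P5=15  P6=21
Turnaround (C−A): P1=40  P2=32  P3=33  P4=40  P5=11  P6=15

P6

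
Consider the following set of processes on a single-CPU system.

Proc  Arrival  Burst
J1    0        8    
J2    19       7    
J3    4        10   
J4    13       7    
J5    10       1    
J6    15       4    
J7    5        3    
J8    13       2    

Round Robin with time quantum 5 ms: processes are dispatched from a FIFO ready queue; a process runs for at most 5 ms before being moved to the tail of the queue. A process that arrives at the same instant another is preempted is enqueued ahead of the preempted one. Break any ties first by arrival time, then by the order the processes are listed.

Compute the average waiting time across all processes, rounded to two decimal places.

Gantt: | J1 0-5 | J3 5-10 | J7 10-13 | J1 13-16 | J5 16-17 | J3 17-22 | J4 22-27 | J8 27-29 | J6 29-33 | J2 33-38 | J4 38-40 | J2 40-42 |
Completion: J1=16  J2=42  J3=22  J4=40  J5=17  J6=33  J7=13  J8=29
Turnaround (C−A): J1=16  J2=23  J3=18  J4=27  J5=7  J6=18  J7=8  J8=16
Waiting times: J1=8, J2=16, J3=8, J4=20, J5=6, J6=14, J7=5, J8=14
Average waiting = (8+16+8+20+6+14+5+14) / 8 = 91/8 = 11.38

11.38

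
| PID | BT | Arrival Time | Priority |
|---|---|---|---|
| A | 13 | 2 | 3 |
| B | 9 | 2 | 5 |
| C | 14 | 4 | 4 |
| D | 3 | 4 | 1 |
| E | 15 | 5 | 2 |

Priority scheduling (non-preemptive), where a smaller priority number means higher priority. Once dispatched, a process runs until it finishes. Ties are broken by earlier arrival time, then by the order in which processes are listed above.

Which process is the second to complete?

Gantt: | idle 0-2 | A 2-15 | D 15-18 | E 18-33 | C 33-47 | B 47-56 |
Completion: A=15  B=56  C=47  D=18  E=33
Turnaround (C−A): A=13  B=54  C=43  D=14  E=28
Finish order: A → D → E → C → B

D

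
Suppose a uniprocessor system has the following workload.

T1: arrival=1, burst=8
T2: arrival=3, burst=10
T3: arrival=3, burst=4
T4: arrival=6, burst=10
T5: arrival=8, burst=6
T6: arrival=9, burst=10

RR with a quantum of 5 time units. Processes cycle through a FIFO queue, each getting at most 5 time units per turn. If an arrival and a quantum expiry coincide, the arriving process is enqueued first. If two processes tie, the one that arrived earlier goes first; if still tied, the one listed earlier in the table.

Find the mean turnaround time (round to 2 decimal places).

Schedule: | idle 0-1 | T1 1-6 | T2 6-11 | T3 11-15 | T4 15-20 | T1 20-23 | T5 23-28 | T6 28-33 | T2 33-38 | T4 38-43 | T5 43-44 | T6 44-49 |
Completion: T1=23  T2=38  T3=15  T4=43  T5=44  T6=49
Turnaround (C−A): T1=22  T2=35  T3=12  T4=37  T5=36  T6=40
Turnaround times: T1=22, T2=35, T3=12, T4=37, T5=36, T6=40
Average turnaround = (22+35+12+37+36+40) / 6 = 182/6 = 30.33

30.33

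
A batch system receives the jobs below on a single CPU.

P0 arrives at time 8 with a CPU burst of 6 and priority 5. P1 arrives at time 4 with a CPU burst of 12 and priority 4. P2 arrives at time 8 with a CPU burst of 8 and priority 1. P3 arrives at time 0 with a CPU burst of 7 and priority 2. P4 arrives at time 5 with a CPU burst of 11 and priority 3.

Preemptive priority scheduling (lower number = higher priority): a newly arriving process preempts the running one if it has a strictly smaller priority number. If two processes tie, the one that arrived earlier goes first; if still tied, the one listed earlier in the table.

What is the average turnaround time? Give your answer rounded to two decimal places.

21.20

Gantt: | P3 0-7 | P4 7-8 | P2 8-16 | P4 16-26 | P1 26-38 | P0 38-44 |
Completion: P0=44  P1=38  P2=16  P3=7  P4=26
Turnaround times: P0=36, P1=34, P2=8, P3=7, P4=21
Average turnaround = (36+34+8+7+21) / 5 = 106/5 = 21.20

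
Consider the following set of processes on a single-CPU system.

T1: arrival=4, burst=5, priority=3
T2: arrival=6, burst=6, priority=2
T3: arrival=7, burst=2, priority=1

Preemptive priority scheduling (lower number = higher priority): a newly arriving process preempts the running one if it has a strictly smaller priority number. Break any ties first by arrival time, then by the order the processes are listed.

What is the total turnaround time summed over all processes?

Schedule: | idle 0-4 | T1 4-6 | T2 6-7 | T3 7-9 | T2 9-14 | T1 14-17 |
Completion: T1=17  T2=14  T3=9
Turnaround (C−A): T1=13  T2=8  T3=2
Turnaround = completion − arrival: T1=13, T2=8, T3=2
Total turnaround = 13 + 8 + 2 = 23

23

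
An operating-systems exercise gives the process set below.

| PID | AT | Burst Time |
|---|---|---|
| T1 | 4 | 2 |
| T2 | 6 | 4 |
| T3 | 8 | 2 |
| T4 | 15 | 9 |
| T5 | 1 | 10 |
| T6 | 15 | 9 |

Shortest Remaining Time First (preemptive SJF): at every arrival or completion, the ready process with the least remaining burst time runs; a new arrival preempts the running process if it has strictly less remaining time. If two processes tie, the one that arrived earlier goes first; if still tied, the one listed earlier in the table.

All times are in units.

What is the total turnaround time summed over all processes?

63

Timeline: | idle 0-1 | T5 1-4 | T1 4-6 | T2 6-10 | T3 10-12 | T5 12-19 | T4 19-28 | T6 28-37 |
Completion: T1=6  T2=10  T3=12  T4=28  T5=19  T6=37
Turnaround (C−A): T1=2  T2=4  T3=4  T4=13  T5=18  T6=22
Turnaround = completion − arrival: T1=2, T2=4, T3=4, T4=13, T5=18, T6=22
Total turnaround = 2 + 4 + 4 + 13 + 18 + 22 = 63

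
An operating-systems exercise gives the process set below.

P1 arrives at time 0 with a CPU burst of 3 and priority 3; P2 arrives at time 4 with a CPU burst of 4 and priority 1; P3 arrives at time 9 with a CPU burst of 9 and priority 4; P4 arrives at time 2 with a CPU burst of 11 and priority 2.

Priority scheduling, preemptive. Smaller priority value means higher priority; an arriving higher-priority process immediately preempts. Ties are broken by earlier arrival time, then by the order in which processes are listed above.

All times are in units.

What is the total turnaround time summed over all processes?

55

Timeline: | P1 0-2 | P4 2-4 | P2 4-8 | P4 8-17 | P1 17-18 | P3 18-27 |
Completion: P1=18  P2=8  P3=27  P4=17
Turnaround = completion − arrival: P1=18, P2=4, P3=18, P4=15
Total turnaround = 18 + 4 + 18 + 15 = 55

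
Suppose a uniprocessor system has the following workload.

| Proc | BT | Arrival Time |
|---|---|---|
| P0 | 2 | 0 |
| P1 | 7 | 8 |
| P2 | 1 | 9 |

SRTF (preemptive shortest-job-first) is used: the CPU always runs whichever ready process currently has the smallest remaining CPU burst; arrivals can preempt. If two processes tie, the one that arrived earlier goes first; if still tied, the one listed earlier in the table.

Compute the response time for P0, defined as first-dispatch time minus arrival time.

Schedule: | P0 0-2 | idle 2-8 | P1 8-9 | P2 9-10 | P1 10-16 |
Completion: P0=2  P1=16  P2=10
Response(P0) = first start − arrival = 0 − 0 = 0

0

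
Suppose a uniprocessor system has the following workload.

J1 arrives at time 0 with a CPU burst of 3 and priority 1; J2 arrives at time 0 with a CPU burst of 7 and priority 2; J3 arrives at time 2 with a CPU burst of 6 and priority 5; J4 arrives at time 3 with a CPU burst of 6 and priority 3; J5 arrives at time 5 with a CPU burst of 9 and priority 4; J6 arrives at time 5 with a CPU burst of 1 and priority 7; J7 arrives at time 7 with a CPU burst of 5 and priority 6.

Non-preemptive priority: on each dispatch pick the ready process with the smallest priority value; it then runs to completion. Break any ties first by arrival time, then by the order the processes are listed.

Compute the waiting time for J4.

Schedule: | J1 0-3 | J2 3-10 | J4 10-16 | J5 16-25 | J3 25-31 | J7 31-36 | J6 36-37 |
Completion: J1=3  J2=10  J3=31  J4=16  J5=25  J6=37  J7=36
Turnaround (C−A): J1=3  J2=10  J3=29  J4=13  J5=20  J6=32  J7=29
Waiting(J4) = turnaround − burst = 13 − 6 = 7

7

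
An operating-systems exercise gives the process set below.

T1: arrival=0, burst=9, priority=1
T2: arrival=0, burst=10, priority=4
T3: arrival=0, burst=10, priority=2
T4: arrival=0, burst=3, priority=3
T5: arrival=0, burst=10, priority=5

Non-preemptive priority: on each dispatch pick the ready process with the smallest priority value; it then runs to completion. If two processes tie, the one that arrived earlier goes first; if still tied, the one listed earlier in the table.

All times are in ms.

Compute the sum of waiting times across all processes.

Schedule: | T1 0-9 | T3 9-19 | T4 19-22 | T2 22-32 | T5 32-42 |
Completion: T1=9  T2=32  T3=19  T4=22  T5=42
Waiting = turnaround − burst: T1=0, T2=22, T3=9, T4=19, T5=32
Total waiting = 0 + 22 + 9 + 19 + 32 = 82

82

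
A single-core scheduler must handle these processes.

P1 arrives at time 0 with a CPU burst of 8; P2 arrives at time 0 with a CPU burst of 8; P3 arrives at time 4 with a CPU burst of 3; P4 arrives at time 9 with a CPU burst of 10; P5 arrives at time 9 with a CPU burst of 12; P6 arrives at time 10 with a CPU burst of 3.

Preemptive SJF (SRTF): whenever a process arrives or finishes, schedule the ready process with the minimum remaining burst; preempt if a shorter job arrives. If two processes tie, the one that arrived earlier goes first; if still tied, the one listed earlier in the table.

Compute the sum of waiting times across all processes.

Gantt: | P1 0-4 | P3 4-7 | P1 7-11 | P6 11-14 | P2 14-22 | P4 22-32 | P5 32-44 |
Completion: P1=11  P2=22  P3=7  P4=32  P5=44  P6=14
Turnaround (C−A): P1=11  P2=22  P3=3  P4=23  P5=35  P6=4
Waiting = turnaround − burst: P1=3, P2=14, P3=0, P4=13, P5=23, P6=1
Total waiting = 3 + 14 + 0 + 13 + 23 + 1 = 54

54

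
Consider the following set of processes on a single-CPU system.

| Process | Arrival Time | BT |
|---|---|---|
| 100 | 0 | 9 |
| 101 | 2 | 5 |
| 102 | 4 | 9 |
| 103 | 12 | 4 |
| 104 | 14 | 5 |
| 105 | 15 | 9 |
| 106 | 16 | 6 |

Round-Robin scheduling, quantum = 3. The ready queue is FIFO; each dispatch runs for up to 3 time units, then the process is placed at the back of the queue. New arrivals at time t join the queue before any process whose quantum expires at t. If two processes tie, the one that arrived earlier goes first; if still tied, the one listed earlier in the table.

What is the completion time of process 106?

Timeline: | 100 0-3 | 101 3-6 | 100 6-9 | 102 9-12 | 101 12-14 | 100 14-17 | 103 17-20 | 102 20-23 | 104 23-26 | 105 26-29 | 106 29-32 | 103 32-33 | 102 33-36 | 104 36-38 | 105 38-41 | 106 41-44 | 105 44-47 |
Completion: 100=17  101=14  102=36  103=33  104=38  105=47  106=44

44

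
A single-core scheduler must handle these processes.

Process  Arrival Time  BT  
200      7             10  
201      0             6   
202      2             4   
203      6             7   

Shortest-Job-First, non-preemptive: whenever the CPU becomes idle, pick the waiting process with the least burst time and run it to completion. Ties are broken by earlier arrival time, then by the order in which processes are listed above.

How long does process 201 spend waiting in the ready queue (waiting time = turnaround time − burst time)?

0

Schedule: | 201 0-6 | 202 6-10 | 203 10-17 | 200 17-27 |
Completion: 200=27  201=6  202=10  203=17
Waiting(201) = turnaround − burst = 6 − 6 = 0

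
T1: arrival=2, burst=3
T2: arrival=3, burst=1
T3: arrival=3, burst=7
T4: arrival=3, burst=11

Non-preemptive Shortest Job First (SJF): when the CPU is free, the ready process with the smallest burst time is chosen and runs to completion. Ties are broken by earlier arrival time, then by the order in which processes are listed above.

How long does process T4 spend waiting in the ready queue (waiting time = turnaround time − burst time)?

10

Gantt: | idle 0-2 | T1 2-5 | T2 5-6 | T3 6-13 | T4 13-24 |
Completion: T1=5  T2=6  T3=13  T4=24
Waiting(T4) = turnaround − burst = 21 − 11 = 10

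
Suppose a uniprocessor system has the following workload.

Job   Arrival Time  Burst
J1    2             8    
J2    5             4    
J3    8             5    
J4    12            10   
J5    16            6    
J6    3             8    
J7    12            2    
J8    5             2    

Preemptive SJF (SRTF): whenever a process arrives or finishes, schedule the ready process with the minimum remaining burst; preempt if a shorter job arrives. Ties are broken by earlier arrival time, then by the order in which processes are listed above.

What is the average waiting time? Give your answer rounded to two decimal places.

Gantt: | idle 0-2 | J1 2-5 | J8 5-7 | J2 7-11 | J1 11-12 | J7 12-14 | J1 14-18 | J3 18-23 | J5 23-29 | J6 29-37 | J4 37-47 |
Completion: J1=18  J2=11  J3=23  J4=47  J5=29  J6=37  J7=14  J8=7
Waiting times: J1=8, J2=2, J3=10, J4=25, J5=7, J6=26, J7=0, J8=0
Average waiting = (8+2+10+25+7+26+0+0) / 8 = 78/8 = 9.75

9.75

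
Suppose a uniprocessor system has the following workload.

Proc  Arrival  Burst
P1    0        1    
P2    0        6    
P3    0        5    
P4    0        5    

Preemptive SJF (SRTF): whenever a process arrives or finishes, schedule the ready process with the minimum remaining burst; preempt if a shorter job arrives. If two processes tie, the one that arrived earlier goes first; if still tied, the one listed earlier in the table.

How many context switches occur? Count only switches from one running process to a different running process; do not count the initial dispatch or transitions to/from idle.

3

Timeline: | P1 0-1 | P3 1-6 | P4 6-11 | P2 11-17 |
Completion: P1=1  P2=17  P3=6  P4=11
Turnaround (C−A): P1=1  P2=17  P3=6  P4=11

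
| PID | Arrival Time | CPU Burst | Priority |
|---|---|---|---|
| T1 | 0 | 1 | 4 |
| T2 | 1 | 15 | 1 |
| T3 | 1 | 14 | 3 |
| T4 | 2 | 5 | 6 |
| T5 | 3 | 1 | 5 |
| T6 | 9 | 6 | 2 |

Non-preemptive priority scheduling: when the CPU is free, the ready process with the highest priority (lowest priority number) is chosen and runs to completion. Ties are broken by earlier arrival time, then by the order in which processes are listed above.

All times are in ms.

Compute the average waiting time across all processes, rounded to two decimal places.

Schedule: | T1 0-1 | T2 1-16 | T6 16-22 | T3 22-36 | T5 36-37 | T4 37-42 |
Completion: T1=1  T2=16  T3=36  T4=42  T5=37  T6=22
Turnaround (C−A): T1=1  T2=15  T3=35  T4=40  T5=34  T6=13
Waiting times: T1=0, T2=0, T3=21, T4=35, T5=33, T6=7
Average waiting = (0+0+21+35+33+7) / 6 = 96/6 = 16.00

16.00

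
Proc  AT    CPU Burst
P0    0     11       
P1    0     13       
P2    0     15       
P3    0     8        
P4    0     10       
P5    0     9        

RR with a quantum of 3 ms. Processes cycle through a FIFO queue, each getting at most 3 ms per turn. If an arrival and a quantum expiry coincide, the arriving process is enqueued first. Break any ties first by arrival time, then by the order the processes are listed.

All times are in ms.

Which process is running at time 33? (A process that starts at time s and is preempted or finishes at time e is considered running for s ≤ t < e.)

P5

Timeline: | P0 0-3 | P1 3-6 | P2 6-9 | P3 9-12 | P4 12-15 | P5 15-18 | P0 18-21 | P1 21-24 | P2 24-27 | P3 27-30 | P4 30-33 | P5 33-36 | P0 36-39 | P1 39-42 | P2 42-45 | P3 45-47 | P4 47-50 | P5 50-53 | P0 53-55 | P1 55-58 | P2 58-61 | P4 61-62 | P1 62-63 | P2 63-66 |
Completion: P0=55  P1=63  P2=66  P3=47  P4=62  P5=53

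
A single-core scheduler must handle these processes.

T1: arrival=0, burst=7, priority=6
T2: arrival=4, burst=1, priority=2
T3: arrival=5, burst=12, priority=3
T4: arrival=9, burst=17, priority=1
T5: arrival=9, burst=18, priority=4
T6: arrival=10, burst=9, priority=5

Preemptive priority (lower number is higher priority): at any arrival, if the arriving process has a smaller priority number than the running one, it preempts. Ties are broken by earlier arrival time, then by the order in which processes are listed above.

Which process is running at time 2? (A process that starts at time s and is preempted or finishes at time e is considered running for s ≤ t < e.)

T1

Gantt: | T1 0-4 | T2 4-5 | T3 5-9 | T4 9-26 | T3 26-34 | T5 34-52 | T6 52-61 | T1 61-64 |
Completion: T1=64  T2=5  T3=34  T4=26  T5=52  T6=61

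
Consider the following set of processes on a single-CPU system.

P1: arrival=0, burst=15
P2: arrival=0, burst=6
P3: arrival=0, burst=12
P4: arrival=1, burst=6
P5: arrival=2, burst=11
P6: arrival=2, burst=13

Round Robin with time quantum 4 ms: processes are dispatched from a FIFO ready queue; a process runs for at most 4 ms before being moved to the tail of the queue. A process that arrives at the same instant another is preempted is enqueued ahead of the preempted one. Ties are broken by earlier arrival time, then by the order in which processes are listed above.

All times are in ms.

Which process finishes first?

Gantt: | P1 0-4 | P2 4-8 | P3 8-12 | P4 12-16 | P5 16-20 | P6 20-24 | P1 24-28 | P2 28-30 | P3 30-34 | P4 34-36 | P5 36-40 | P6 40-44 | P1 44-48 | P3 48-52 | P5 52-55 | P6 55-59 | P1 59-62 | P6 62-63 |
Completion: P1=62  P2=30  P3=52  P4=36  P5=55  P6=63
Turnaround (C−A): P1=62  P2=30  P3=52  P4=35  P5=53  P6=61
Finish order: P2 → P4 → P3 → P5 → P1 → P6

P2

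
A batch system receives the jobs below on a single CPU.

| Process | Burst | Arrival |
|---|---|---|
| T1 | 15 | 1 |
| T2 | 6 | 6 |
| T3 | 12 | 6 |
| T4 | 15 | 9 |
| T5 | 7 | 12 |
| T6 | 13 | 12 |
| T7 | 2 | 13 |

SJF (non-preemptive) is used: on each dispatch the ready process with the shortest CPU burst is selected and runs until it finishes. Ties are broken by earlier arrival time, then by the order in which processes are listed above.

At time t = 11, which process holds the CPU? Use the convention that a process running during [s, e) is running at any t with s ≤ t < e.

Gantt: | idle 0-1 | T1 1-16 | T7 16-18 | T2 18-24 | T5 24-31 | T3 31-43 | T6 43-56 | T4 56-71 |
Completion: T1=16  T2=24  T3=43  T4=71  T5=31  T6=56  T7=18

T1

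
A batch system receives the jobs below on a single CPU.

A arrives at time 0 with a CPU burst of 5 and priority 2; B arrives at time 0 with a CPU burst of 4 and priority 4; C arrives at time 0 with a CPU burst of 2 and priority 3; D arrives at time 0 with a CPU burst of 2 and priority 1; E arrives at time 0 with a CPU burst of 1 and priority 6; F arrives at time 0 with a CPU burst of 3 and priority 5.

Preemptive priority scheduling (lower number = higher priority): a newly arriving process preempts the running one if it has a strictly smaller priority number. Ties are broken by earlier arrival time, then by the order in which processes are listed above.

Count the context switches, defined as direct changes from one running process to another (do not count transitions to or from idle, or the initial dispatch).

Gantt: | D 0-2 | A 2-7 | C 7-9 | B 9-13 | F 13-16 | E 16-17 |
Completion: A=7  B=13  C=9  D=2  E=17  F=16

5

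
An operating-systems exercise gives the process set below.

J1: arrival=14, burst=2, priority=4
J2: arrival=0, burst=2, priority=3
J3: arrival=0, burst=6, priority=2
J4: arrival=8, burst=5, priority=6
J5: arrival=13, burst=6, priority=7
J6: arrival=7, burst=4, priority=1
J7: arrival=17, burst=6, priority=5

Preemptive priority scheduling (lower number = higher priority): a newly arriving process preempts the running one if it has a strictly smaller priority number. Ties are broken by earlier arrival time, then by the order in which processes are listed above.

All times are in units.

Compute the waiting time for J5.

Timeline: | J3 0-6 | J2 6-7 | J6 7-11 | J2 11-12 | J4 12-14 | J1 14-16 | J4 16-17 | J7 17-23 | J4 23-25 | J5 25-31 |
Completion: J1=16  J2=12  J3=6  J4=25  J5=31  J6=11  J7=23
Waiting(J5) = turnaround − burst = 18 − 6 = 12

12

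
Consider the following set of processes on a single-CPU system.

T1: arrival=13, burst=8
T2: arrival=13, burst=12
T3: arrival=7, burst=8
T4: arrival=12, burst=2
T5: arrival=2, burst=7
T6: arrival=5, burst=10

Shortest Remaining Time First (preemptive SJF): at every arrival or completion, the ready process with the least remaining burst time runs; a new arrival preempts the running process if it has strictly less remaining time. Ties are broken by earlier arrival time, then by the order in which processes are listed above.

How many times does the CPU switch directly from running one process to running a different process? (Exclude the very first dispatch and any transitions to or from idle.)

6

Gantt: | idle 0-2 | T5 2-9 | T3 9-12 | T4 12-14 | T3 14-19 | T1 19-27 | T6 27-37 | T2 37-49 |
Completion: T1=27  T2=49  T3=19  T4=14  T5=9  T6=37
Turnaround (C−A): T1=14  T2=36  T3=12  T4=2  T5=7  T6=32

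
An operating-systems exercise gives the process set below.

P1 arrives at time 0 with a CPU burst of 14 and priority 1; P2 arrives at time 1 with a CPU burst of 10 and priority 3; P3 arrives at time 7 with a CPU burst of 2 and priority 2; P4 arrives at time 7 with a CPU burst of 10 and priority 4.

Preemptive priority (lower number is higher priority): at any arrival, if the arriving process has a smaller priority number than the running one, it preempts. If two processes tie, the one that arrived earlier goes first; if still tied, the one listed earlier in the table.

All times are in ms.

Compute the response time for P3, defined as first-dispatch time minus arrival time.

7

Gantt: | P1 0-14 | P3 14-16 | P2 16-26 | P4 26-36 |
Completion: P1=14  P2=26  P3=16  P4=36
Response(P3) = first start − arrival = 14 − 7 = 7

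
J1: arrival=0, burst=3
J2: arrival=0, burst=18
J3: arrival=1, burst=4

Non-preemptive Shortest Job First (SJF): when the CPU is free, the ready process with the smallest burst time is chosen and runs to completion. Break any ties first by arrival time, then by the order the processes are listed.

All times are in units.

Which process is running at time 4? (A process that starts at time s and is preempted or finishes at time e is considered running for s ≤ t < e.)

Gantt: | J1 0-3 | J3 3-7 | J2 7-25 |
Completion: J1=3  J2=25  J3=7

J3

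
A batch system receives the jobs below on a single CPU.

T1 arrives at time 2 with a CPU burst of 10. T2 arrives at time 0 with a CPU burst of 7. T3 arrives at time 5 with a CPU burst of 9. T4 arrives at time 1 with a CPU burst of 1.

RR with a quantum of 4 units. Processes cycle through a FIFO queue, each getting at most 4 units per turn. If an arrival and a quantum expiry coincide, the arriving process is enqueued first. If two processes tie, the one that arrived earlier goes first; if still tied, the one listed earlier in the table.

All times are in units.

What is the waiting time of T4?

3

Gantt: | T2 0-4 | T4 4-5 | T1 5-9 | T2 9-12 | T3 12-16 | T1 16-20 | T3 20-24 | T1 24-26 | T3 26-27 |
Completion: T1=26  T2=12  T3=27  T4=5
Waiting(T4) = turnaround − burst = 4 − 1 = 3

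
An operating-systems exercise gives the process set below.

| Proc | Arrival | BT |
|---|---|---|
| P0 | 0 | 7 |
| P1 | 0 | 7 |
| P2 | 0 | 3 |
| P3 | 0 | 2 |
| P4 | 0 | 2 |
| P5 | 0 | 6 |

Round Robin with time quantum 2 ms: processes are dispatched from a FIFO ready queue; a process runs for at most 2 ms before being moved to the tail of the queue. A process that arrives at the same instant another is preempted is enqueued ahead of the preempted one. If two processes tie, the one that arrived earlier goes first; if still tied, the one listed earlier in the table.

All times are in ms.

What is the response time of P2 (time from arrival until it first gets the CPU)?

4

Schedule: | P0 0-2 | P1 2-4 | P2 4-6 | P3 6-8 | P4 8-10 | P5 10-12 | P0 12-14 | P1 14-16 | P2 16-17 | P5 17-19 | P0 19-21 | P1 21-23 | P5 23-25 | P0 25-26 | P1 26-27 |
Completion: P0=26  P1=27  P2=17  P3=8  P4=10  P5=25
Turnaround (C−A): P0=26  P1=27  P2=17  P3=8  P4=10  P5=25
Response(P2) = first start − arrival = 4 − 0 = 4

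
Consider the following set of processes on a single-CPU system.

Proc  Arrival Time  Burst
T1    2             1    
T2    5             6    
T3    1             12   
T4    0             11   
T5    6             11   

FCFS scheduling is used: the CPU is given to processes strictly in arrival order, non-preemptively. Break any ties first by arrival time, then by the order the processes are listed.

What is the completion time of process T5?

Timeline: | T4 0-11 | T3 11-23 | T1 23-24 | T2 24-30 | T5 30-41 |
Completion: T1=24  T2=30  T3=23  T4=11  T5=41
Turnaround (C−A): T1=22  T2=25  T3=22  T4=11  T5=35

41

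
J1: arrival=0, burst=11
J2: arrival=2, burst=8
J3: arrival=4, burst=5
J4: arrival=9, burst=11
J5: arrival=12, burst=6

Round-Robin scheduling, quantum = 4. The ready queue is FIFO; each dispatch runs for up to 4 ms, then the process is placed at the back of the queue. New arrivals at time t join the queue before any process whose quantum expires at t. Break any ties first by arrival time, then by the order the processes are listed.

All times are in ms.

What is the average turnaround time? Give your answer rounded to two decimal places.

Timeline: | J1 0-4 | J2 4-8 | J3 8-12 | J1 12-16 | J2 16-20 | J4 20-24 | J5 24-28 | J3 28-29 | J1 29-32 | J4 32-36 | J5 36-38 | J4 38-41 |
Completion: J1=32  J2=20  J3=29  J4=41  J5=38
Turnaround times: J1=32, J2=18, J3=25, J4=32, J5=26
Average turnaround = (32+18+25+32+26) / 5 = 133/5 = 26.60

26.60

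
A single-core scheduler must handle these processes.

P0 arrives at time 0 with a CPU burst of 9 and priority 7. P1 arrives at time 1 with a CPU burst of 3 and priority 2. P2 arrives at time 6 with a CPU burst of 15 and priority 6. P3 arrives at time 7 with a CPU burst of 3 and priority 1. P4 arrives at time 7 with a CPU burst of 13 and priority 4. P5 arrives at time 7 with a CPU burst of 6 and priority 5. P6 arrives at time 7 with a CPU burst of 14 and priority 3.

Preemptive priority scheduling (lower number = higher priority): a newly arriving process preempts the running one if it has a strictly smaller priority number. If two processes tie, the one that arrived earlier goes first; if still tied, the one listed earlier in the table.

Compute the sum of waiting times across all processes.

Schedule: | P0 0-1 | P1 1-4 | P0 4-6 | P2 6-7 | P3 7-10 | P6 10-24 | P4 24-37 | P5 37-43 | P2 43-57 | P0 57-63 |
Completion: P0=63  P1=4  P2=57  P3=10  P4=37  P5=43  P6=24
Waiting = turnaround − burst: P0=54, P1=0, P2=36, P3=0, P4=17, P5=30, P6=3
Total waiting = 54 + 0 + 36 + 0 + 17 + 30 + 3 = 140

140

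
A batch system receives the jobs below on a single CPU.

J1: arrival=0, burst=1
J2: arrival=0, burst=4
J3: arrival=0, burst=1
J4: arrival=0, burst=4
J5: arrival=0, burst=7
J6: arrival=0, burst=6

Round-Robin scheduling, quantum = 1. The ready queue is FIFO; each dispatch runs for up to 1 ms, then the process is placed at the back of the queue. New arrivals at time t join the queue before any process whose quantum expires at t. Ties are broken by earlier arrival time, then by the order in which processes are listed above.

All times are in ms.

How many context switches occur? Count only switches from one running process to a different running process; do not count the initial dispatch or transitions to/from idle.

Timeline: | J1 0-1 | J2 1-2 | J3 2-3 | J4 3-4 | J5 4-5 | J6 5-6 | J2 6-7 | J4 7-8 | J5 8-9 | J6 9-10 | J2 10-11 | J4 11-12 | J5 12-13 | J6 13-14 | J2 14-15 | J4 15-16 | J5 16-17 | J6 17-18 | J5 18-19 | J6 19-20 | J5 20-21 | J6 21-22 | J5 22-23 |
Completion: J1=1  J2=15  J3=3  J4=16  J5=23  J6=22

22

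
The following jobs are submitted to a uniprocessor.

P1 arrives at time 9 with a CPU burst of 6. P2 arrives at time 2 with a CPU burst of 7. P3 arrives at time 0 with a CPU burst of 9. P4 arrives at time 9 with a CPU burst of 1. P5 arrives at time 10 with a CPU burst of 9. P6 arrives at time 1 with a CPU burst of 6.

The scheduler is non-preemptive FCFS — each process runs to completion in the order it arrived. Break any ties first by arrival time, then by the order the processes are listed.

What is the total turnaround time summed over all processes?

110

Schedule: | P3 0-9 | P6 9-15 | P2 15-22 | P1 22-28 | P4 28-29 | P5 29-38 |
Completion: P1=28  P2=22  P3=9  P4=29  P5=38  P6=15
Turnaround (C−A): P1=19  P2=20  P3=9  P4=20  P5=28  P6=14
Turnaround = completion − arrival: P1=19, P2=20, P3=9, P4=20, P5=28, P6=14
Total turnaround = 19 + 20 + 9 + 20 + 28 + 14 = 110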